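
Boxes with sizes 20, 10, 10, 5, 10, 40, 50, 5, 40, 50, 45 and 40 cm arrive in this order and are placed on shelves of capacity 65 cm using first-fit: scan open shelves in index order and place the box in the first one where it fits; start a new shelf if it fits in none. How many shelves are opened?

7

  20 → shelf 1 (new)  [load 20/65]
  10 → shelf 1  [load 30/65]
  10 → shelf 1  [load 40/65]
  5 → shelf 1  [load 45/65]
  10 → shelf 1  [load 55/65]
  40 → shelf 2 (new)  [load 40/65]
  50 → shelf 3 (new)  [load 50/65]
  5 → shelf 1  [load 60/65]
  40 → shelf 4 (new)  [load 40/65]
  50 → shelf 5 (new)  [load 50/65]
  45 → shelf 6 (new)  [load 45/65]
  40 → shelf 7 (new)  [load 40/65]
7 shelves opened.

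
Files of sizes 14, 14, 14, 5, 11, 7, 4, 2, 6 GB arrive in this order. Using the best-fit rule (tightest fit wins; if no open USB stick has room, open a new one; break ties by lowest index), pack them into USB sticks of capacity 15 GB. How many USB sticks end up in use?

6

  14 → USB stick 1 (new)  [load 14/15]
  14 → USB stick 2 (new)  [load 14/15]
  14 → USB stick 3 (new)  [load 14/15]
  5 → USB stick 4 (new)  [load 5/15]
  11 → USB stick 5 (new)  [load 11/15]
  7 → USB stick 4  [load 12/15]
  4 → USB stick 5  [load 15/15]
  2 → USB stick 4  [load 14/15]
  6 → USB stick 6 (new)  [load 6/15]
6 USB sticks opened.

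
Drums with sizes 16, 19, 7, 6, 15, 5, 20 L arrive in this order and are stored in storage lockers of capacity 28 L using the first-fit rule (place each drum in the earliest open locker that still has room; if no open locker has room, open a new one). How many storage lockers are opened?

4

  16 → locker 1 (new)  [load 16/28]
  19 → locker 2 (new)  [load 19/28]
  7 → locker 1  [load 23/28]
  6 → locker 2  [load 25/28]
  15 → locker 3 (new)  [load 15/28]
  5 → locker 1  [load 28/28]
  20 → locker 4 (new)  [load 20/28]
4 storage lockers opened.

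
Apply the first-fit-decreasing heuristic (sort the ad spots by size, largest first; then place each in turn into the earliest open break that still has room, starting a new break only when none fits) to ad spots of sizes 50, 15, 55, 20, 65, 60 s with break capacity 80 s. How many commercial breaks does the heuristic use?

4

Sorted descending: 65, 60, 55, 50, 20, 15.
  65 → break 1 (new)  [load 65/80]
  60 → break 2 (new)  [load 60/80]
  55 → break 3 (new)  [load 55/80]
  50 → break 4 (new)  [load 50/80]
  20 → break 2  [load 80/80]
  15 → break 1  [load 80/80]
4 commercial breaks opened.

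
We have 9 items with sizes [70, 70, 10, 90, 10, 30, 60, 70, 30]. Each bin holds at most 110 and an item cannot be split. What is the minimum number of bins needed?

5

Total = 90 + 70 + 70 + 70 + 60 + 30 + 30 + 10 + 10 = 440.
Lower bound: ⌈440/110⌉ = 4 bins.
Also, 5 items each exceed 55, and no two of those can share a bin, so at least 5 bins are needed.
A packing using 5 bins:
  bin 1: 90 + 10 + 10 = 110
  bin 2: 70 + 30 = 100
  bin 3: 70 + 30 = 100
  bin 4: 70 = 70
  bin 5: 60 = 60
This matches the lower bound, so 5 is optimal.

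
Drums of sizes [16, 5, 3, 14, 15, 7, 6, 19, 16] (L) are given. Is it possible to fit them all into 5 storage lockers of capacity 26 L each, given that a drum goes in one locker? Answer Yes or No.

Yes

A valid assignment using 5 storage lockers:
  locker 1: 19 + 7 = 26
  locker 2: 16 + 6 + 3 = 25
  locker 3: 16 + 5 = 21
  locker 4: 15 = 15
  locker 5: 14 = 14
Every load is within 26 L, so 5 storage lockers suffice.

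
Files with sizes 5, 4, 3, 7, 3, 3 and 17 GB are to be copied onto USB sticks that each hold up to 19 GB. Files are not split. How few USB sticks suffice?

Total = 17 + 7 + 5 + 4 + 3 + 3 + 3 = 42 GB.
Lower bound: ⌈42/19⌉ = 3 USB sticks.
A packing using 3 USB sticks:
  USB stick 1: 17 = 17
  USB stick 2: 7 + 5 + 4 + 3 = 19
  USB stick 3: 3 + 3 = 6
This matches the lower bound, so 3 is optimal.

3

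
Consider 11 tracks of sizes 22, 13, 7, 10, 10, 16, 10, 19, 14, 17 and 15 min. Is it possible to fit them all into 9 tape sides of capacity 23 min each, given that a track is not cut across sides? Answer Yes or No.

Yes

A valid assignment using 8 tape sides:
  side 1: 22 = 22
  side 2: 19 = 19
  side 3: 17 = 17
  side 4: 16 + 7 = 23
  side 5: 15 = 15
  side 6: 14 = 14
  side 7: 13 + 10 = 23
  side 8: 10 + 10 = 20
That uses only 8 ≤ 9, so 9 tape sides are enough.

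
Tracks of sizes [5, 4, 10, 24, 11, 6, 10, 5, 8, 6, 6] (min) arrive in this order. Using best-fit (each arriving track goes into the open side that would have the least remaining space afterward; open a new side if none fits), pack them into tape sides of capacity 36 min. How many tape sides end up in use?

3

  5 → side 1 (new)  [load 5/36]
  4 → side 1  [load 9/36]
  10 → side 1  [load 19/36]
  24 → side 2 (new)  [load 24/36]
  11 → side 2  [load 35/36]
  6 → side 1  [load 25/36]
  10 → side 1  [load 35/36]
  5 → side 3 (new)  [load 5/36]
  8 → side 3  [load 13/36]
  6 → side 3  [load 19/36]
  6 → side 3  [load 25/36]
3 tape sides opened.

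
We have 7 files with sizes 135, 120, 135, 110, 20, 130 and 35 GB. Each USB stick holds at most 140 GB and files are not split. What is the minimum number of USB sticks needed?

6

Total = 135 + 135 + 130 + 120 + 110 + 35 + 20 = 685 GB.
Lower bound: ⌈685/140⌉ = 5 USB sticks.
A packing using 6 USB sticks:
  USB stick 1: 135 = 135
  USB stick 2: 135 = 135
  USB stick 3: 130 = 130
  USB stick 4: 120 + 20 = 140
  USB stick 5: 110 = 110
  USB stick 6: 35 = 35
No arrangement into 5 USB sticks stays within capacity, so 6 is optimal.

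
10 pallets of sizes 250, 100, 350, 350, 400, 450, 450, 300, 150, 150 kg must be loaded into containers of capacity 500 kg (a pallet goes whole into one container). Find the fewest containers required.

7

Total = 450 + 450 + 400 + 350 + 350 + 300 + 250 + 150 + 150 + 100 = 2950 kg.
Lower bound: ⌈2950/500⌉ = 6 containers.
A packing using 7 containers:
  container 1: 450 = 450
  container 2: 450 = 450
  container 3: 400 + 100 = 500
  container 4: 350 + 150 = 500
  container 5: 350 + 150 = 500
  container 6: 300 = 300
  container 7: 250 = 250
No arrangement into 6 containers stays within capacity, so 7 is optimal.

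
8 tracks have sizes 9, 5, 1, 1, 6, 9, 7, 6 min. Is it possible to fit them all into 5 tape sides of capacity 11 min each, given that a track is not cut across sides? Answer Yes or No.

Yes

A valid assignment using 5 tape sides:
  side 1: 9 + 1 + 1 = 11
  side 2: 9 = 9
  side 3: 7 = 7
  side 4: 6 + 5 = 11
  side 5: 6 = 6
Every load is within 11 min, so 5 tape sides suffice.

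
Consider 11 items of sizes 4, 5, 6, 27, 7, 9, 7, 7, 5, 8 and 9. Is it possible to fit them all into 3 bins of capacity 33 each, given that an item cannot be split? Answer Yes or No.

Yes

A valid assignment using 3 bins:
  bin 1: 27 + 6 = 33
  bin 2: 9 + 9 + 8 + 7 = 33
  bin 3: 7 + 7 + 5 + 5 + 4 = 28
Every load is within 33, so 3 bins suffice.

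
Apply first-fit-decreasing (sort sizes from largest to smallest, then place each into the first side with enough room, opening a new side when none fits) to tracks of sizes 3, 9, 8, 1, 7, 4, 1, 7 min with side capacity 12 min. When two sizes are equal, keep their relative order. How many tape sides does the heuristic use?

Sorted descending: 9, 8, 7, 7, 4, 3, 1, 1.
  9 → side 1 (new)  [load 9/12]
  8 → side 2 (new)  [load 8/12]
  7 → side 3 (new)  [load 7/12]
  7 → side 4 (new)  [load 7/12]
  4 → side 2  [load 12/12]
  3 → side 1  [load 12/12]
  1 → side 3  [load 8/12]
  1 → side 3  [load 9/12]
4 tape sides opened.

4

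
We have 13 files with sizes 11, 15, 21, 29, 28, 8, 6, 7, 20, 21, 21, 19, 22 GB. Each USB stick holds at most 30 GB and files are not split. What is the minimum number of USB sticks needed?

Total = 29 + 28 + 22 + 21 + 21 + 21 + 20 + 19 + 15 + 11 + 8 + 7 + 6 = 228 GB.
Lower bound: ⌈228/30⌉ = 8 USB sticks.
A packing using 9 USB sticks:
  USB stick 1: 29 = 29
  USB stick 2: 28 = 28
  USB stick 3: 22 + 8 = 30
  USB stick 4: 21 + 7 = 28
  USB stick 5: 21 + 6 = 27
  USB stick 6: 21 = 21
  USB stick 7: 20 = 20
  USB stick 8: 19 + 11 = 30
  USB stick 9: 15 = 15
No arrangement into 8 USB sticks stays within capacity, so 9 is optimal.

9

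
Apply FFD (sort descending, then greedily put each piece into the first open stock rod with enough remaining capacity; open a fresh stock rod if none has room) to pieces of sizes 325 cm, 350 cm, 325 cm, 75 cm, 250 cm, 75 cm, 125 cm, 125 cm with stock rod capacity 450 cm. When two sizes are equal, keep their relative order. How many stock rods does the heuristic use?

4

Sorted descending: 350, 325, 325, 250, 125, 125, 75, 75.
  350 → stock rod 1 (new)  [load 350/450]
  325 → stock rod 2 (new)  [load 325/450]
  325 → stock rod 3 (new)  [load 325/450]
  250 → stock rod 4 (new)  [load 250/450]
  125 → stock rod 2  [load 450/450]
  125 → stock rod 3  [load 450/450]
  75 → stock rod 1  [load 425/450]
  75 → stock rod 4  [load 325/450]
4 stock rods opened.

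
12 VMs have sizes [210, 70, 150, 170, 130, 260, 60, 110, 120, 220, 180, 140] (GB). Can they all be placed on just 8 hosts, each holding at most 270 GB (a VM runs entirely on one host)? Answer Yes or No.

A valid assignment using 8 hosts:
  host 1: 260 = 260
  host 2: 220 = 220
  host 3: 210 + 60 = 270
  host 4: 180 + 70 = 250
  host 5: 170 = 170
  host 6: 150 + 120 = 270
  host 7: 140 + 130 = 270
  host 8: 110 = 110
Every load is within 270 GB, so 8 hosts suffice.

Yes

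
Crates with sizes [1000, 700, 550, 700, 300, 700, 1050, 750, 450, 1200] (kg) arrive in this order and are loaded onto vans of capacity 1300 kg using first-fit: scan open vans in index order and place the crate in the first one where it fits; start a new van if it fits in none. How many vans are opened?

7

  1000 → van 1 (new)  [load 1000/1300]
  700 → van 2 (new)  [load 700/1300]
  550 → van 2  [load 1250/1300]
  700 → van 3 (new)  [load 700/1300]
  300 → van 1  [load 1300/1300]
  700 → van 4 (new)  [load 700/1300]
  1050 → van 5 (new)  [load 1050/1300]
  750 → van 6 (new)  [load 750/1300]
  450 → van 3  [load 1150/1300]
  1200 → van 7 (new)  [load 1200/1300]
7 vans opened.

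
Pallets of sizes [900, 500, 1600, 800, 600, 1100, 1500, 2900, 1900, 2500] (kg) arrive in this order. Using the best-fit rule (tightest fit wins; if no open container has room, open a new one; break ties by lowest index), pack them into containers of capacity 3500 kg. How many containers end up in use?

5

  900 → container 1 (new)  [load 900/3500]
  500 → container 1  [load 1400/3500]
  1600 → container 1  [load 3000/3500]
  800 → container 2 (new)  [load 800/3500]
  600 → container 2  [load 1400/3500]
  1100 → container 2  [load 2500/3500]
  1500 → container 3 (new)  [load 1500/3500]
  2900 → container 4 (new)  [load 2900/3500]
  1900 → container 3  [load 3400/3500]
  2500 → container 5 (new)  [load 2500/3500]
5 containers opened.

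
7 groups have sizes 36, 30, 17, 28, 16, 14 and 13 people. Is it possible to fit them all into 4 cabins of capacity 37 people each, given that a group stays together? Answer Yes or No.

Total = 154 people; ⌈154/37⌉ = 5.
At least 5 cabins are required, but only 4 are allowed.

No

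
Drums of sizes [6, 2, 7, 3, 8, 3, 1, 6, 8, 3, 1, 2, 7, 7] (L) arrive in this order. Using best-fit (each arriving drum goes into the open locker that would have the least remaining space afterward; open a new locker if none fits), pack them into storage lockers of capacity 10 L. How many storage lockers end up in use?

7

  6 → locker 1 (new)  [load 6/10]
  2 → locker 1  [load 8/10]
  7 → locker 2 (new)  [load 7/10]
  3 → locker 2  [load 10/10]
  8 → locker 3 (new)  [load 8/10]
  3 → locker 4 (new)  [load 3/10]
  1 → locker 1  [load 9/10]
  6 → locker 4  [load 9/10]
  8 → locker 5 (new)  [load 8/10]
  3 → locker 6 (new)  [load 3/10]
  1 → locker 1  [load 10/10]
  2 → locker 3  [load 10/10]
  7 → locker 6  [load 10/10]
  7 → locker 7 (new)  [load 7/10]
7 storage lockers opened.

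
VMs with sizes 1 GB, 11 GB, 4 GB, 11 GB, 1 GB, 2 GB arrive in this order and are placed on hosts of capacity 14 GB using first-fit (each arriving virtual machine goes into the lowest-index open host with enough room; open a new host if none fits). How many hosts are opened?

3

  1 → host 1 (new)  [load 1/14]
  11 → host 1  [load 12/14]
  4 → host 2 (new)  [load 4/14]
  11 → host 3 (new)  [load 11/14]
  1 → host 1  [load 13/14]
  2 → host 2  [load 6/14]
3 hosts opened.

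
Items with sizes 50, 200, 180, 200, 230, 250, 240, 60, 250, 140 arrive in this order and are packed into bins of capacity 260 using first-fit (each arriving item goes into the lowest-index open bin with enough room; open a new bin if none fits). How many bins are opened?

  50 → bin 1 (new)  [load 50/260]
  200 → bin 1  [load 250/260]
  180 → bin 2 (new)  [load 180/260]
  200 → bin 3 (new)  [load 200/260]
  230 → bin 4 (new)  [load 230/260]
  250 → bin 5 (new)  [load 250/260]
  240 → bin 6 (new)  [load 240/260]
  60 → bin 2  [load 240/260]
  250 → bin 7 (new)  [load 250/260]
  140 → bin 8 (new)  [load 140/260]
8 bins opened.

8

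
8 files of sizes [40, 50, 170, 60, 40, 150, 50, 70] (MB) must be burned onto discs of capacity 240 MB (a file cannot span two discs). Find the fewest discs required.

3

Total = 170 + 150 + 70 + 60 + 50 + 50 + 40 + 40 = 630 MB.
Lower bound: ⌈630/240⌉ = 3 discs.
A packing using 3 discs:
  disc 1: 170 + 70 = 240
  disc 2: 150 + 60 = 210
  disc 3: 50 + 50 + 40 + 40 = 180
This matches the lower bound, so 3 is optimal.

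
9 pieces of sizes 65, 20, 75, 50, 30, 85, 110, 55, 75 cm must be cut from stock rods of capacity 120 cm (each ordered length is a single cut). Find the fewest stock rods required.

Total = 110 + 85 + 75 + 75 + 65 + 55 + 50 + 30 + 20 = 565 cm.
Lower bound: ⌈565/120⌉ = 5 stock rods.
A packing using 6 stock rods:
  stock rod 1: 110 = 110
  stock rod 2: 85 + 30 = 115
  stock rod 3: 75 + 20 = 95
  stock rod 4: 75 = 75
  stock rod 5: 65 + 55 = 120
  stock rod 6: 50 = 50
No arrangement into 5 stock rods stays within capacity, so 6 is optimal.

6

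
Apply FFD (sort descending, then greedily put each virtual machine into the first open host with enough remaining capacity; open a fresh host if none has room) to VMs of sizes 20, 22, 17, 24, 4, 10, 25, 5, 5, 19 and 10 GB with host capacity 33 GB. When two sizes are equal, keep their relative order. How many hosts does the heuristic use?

6

Sorted descending: 25, 24, 22, 20, 19, 17, 10, 10, 5, 5, 4.
  25 → host 1 (new)  [load 25/33]
  24 → host 2 (new)  [load 24/33]
  22 → host 3 (new)  [load 22/33]
  20 → host 4 (new)  [load 20/33]
  19 → host 5 (new)  [load 19/33]
  17 → host 6 (new)  [load 17/33]
  10 → host 3  [load 32/33]
  10 → host 4  [load 30/33]
  5 → host 1  [load 30/33]
  5 → host 2  [load 29/33]
  4 → host 2  [load 33/33]
6 hosts opened.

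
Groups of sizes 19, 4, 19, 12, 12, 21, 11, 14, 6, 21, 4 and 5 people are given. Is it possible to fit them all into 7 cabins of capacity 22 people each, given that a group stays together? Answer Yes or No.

No

Total = 148 people; ⌈148/22⌉ = 7.
The bound of 7 does not rule out 7, but exhaustive search shows no assignment into 7 cabins of capacity 22 people exists — the minimum is 8.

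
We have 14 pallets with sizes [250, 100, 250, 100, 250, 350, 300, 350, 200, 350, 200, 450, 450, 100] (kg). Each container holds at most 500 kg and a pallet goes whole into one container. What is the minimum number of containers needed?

8

Total = 450 + 450 + 350 + 350 + 350 + 300 + 250 + 250 + 250 + 200 + 200 + 100 + 100 + 100 = 3700 kg.
Lower bound: ⌈3700/500⌉ = 8 containers.
A packing using 8 containers:
  container 1: 450 = 450
  container 2: 450 = 450
  container 3: 350 + 100 = 450
  container 4: 350 + 100 = 450
  container 5: 350 + 100 = 450
  container 6: 300 + 200 = 500
  container 7: 250 + 250 = 500
  container 8: 250 + 200 = 450
This matches the lower bound, so 8 is optimal.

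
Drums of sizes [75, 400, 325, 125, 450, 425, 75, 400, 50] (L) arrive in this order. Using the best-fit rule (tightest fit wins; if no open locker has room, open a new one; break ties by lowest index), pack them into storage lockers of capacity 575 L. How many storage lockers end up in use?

  75 → locker 1 (new)  [load 75/575]
  400 → locker 1  [load 475/575]
  325 → locker 2 (new)  [load 325/575]
  125 → locker 2  [load 450/575]
  450 → locker 3 (new)  [load 450/575]
  425 → locker 4 (new)  [load 425/575]
  75 → locker 1  [load 550/575]
  400 → locker 5 (new)  [load 400/575]
  50 → locker 2  [load 500/575]
5 storage lockers opened.

5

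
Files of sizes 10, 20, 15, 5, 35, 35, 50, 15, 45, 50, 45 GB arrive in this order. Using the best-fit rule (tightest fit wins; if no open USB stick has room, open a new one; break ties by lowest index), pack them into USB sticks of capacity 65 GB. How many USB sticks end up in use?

7

  10 → USB stick 1 (new)  [load 10/65]
  20 → USB stick 1  [load 30/65]
  15 → USB stick 1  [load 45/65]
  5 → USB stick 1  [load 50/65]
  35 → USB stick 2 (new)  [load 35/65]
  35 → USB stick 3 (new)  [load 35/65]
  50 → USB stick 4 (new)  [load 50/65]
  15 → USB stick 1  [load 65/65]
  45 → USB stick 5 (new)  [load 45/65]
  50 → USB stick 6 (new)  [load 50/65]
  45 → USB stick 7 (new)  [load 45/65]
7 USB sticks opened.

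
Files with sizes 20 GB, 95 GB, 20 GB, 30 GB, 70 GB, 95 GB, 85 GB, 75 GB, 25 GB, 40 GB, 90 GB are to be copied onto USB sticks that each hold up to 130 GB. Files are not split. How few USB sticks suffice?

Total = 95 + 95 + 90 + 85 + 75 + 70 + 40 + 30 + 25 + 20 + 20 = 645 GB.
Lower bound: ⌈645/130⌉ = 5 USB sticks.
Also, 6 files each exceed 65 GB, and no two of those can share a USB stick, so at least 6 USB sticks are needed.
A packing using 6 USB sticks:
  USB stick 1: 95 + 30 = 125
  USB stick 2: 95 + 25 = 120
  USB stick 3: 90 + 40 = 130
  USB stick 4: 85 + 20 + 20 = 125
  USB stick 5: 75 = 75
  USB stick 6: 70 = 70
This matches the lower bound, so 6 is optimal.

6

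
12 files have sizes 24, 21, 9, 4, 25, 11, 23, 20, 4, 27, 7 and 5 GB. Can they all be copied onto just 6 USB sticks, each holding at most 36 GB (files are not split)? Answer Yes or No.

Yes

A valid assignment using 6 USB sticks:
  USB stick 1: 27 + 9 = 36
  USB stick 2: 25 + 11 = 36
  USB stick 3: 24 + 7 + 5 = 36
  USB stick 4: 23 + 4 + 4 = 31
  USB stick 5: 21 = 21
  USB stick 6: 20 = 20
Every load is within 36 GB, so 6 USB sticks suffice.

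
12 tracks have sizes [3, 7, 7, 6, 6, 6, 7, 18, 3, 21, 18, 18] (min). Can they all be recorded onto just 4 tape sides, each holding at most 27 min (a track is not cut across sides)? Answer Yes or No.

Total = 120 min; ⌈120/27⌉ = 5.
At least 5 tape sides are required, but only 4 are allowed.

No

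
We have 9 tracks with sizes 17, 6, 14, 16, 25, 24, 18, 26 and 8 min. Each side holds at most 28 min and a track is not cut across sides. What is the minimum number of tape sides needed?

Total = 26 + 25 + 24 + 18 + 17 + 16 + 14 + 8 + 6 = 154 min.
Lower bound: ⌈154/28⌉ = 6 tape sides.
A packing using 7 tape sides:
  side 1: 26 = 26
  side 2: 25 = 25
  side 3: 24 = 24
  side 4: 18 + 8 = 26
  side 5: 17 + 6 = 23
  side 6: 16 = 16
  side 7: 14 = 14
No arrangement into 6 tape sides stays within capacity, so 7 is optimal.

7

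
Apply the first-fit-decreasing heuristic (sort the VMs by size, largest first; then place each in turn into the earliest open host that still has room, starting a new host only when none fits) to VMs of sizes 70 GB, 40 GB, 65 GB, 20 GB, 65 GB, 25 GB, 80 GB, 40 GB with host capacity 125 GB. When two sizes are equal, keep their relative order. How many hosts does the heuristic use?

4

Sorted descending: 80, 70, 65, 65, 40, 40, 25, 20.
  80 → host 1 (new)  [load 80/125]
  70 → host 2 (new)  [load 70/125]
  65 → host 3 (new)  [load 65/125]
  65 → host 4 (new)  [load 65/125]
  40 → host 1  [load 120/125]
  40 → host 2  [load 110/125]
  25 → host 3  [load 90/125]
  20 → host 3  [load 110/125]
4 hosts opened.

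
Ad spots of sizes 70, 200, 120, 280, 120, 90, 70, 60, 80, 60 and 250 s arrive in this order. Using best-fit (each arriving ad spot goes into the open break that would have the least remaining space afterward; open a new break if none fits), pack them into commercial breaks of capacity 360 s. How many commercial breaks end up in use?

4

  70 → break 1 (new)  [load 70/360]
  200 → break 1  [load 270/360]
  120 → break 2 (new)  [load 120/360]
  280 → break 3 (new)  [load 280/360]
  120 → break 2  [load 240/360]
  90 → break 1  [load 360/360]
  70 → break 3  [load 350/360]
  60 → break 2  [load 300/360]
  80 → break 4 (new)  [load 80/360]
  60 → break 2  [load 360/360]
  250 → break 4  [load 330/360]
4 commercial breaks opened.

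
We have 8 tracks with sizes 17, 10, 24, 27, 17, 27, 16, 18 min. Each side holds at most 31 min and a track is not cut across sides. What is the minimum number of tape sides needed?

Total = 27 + 27 + 24 + 18 + 17 + 17 + 16 + 10 = 156 min.
Lower bound: ⌈156/31⌉ = 6 tape sides.
Also, 7 tracks each exceed 31/2 min, and no two of those can share a side, so at least 7 tape sides are needed.
A packing using 7 tape sides:
  side 1: 27 = 27
  side 2: 27 = 27
  side 3: 24 = 24
  side 4: 18 + 10 = 28
  side 5: 17 = 17
  side 6: 17 = 17
  side 7: 16 = 16
This matches the lower bound, so 7 is optimal.

7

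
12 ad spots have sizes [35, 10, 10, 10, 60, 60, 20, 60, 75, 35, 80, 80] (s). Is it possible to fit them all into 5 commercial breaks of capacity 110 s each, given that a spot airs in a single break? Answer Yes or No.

Total = 535 s; ⌈535/110⌉ = 5.
6 ad spots each exceed half the capacity and cannot share a break, forcing at least 6 commercial breaks.
At least 6 commercial breaks are required, but only 5 are allowed.

No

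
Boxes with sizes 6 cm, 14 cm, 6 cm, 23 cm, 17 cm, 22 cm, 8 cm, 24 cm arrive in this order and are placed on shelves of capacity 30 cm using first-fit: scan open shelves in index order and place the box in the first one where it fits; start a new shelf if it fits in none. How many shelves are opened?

5

  6 → shelf 1 (new)  [load 6/30]
  14 → shelf 1  [load 20/30]
  6 → shelf 1  [load 26/30]
  23 → shelf 2 (new)  [load 23/30]
  17 → shelf 3 (new)  [load 17/30]
  22 → shelf 4 (new)  [load 22/30]
  8 → shelf 3  [load 25/30]
  24 → shelf 5 (new)  [load 24/30]
5 shelves opened.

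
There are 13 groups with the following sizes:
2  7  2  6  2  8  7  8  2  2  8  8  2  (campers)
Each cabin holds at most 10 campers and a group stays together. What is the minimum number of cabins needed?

Total = 8 + 8 + 8 + 8 + 7 + 7 + 6 + 2 + 2 + 2 + 2 + 2 + 2 = 64 campers.
Lower bound: ⌈64/10⌉ = 7 cabins.
A packing using 7 cabins:
  cabin 1: 8 + 2 = 10
  cabin 2: 8 + 2 = 10
  cabin 3: 8 + 2 = 10
  cabin 4: 8 + 2 = 10
  cabin 5: 7 + 2 = 9
  cabin 6: 7 + 2 = 9
  cabin 7: 6 = 6
This matches the lower bound, so 7 is optimal.

7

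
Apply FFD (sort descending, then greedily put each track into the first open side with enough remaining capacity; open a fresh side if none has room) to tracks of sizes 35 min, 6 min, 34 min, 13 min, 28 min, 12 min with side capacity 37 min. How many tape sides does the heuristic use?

Sorted descending: 35, 34, 28, 13, 12, 6.
  35 → side 1 (new)  [load 35/37]
  34 → side 2 (new)  [load 34/37]
  28 → side 3 (new)  [load 28/37]
  13 → side 4 (new)  [load 13/37]
  12 → side 4  [load 25/37]
  6 → side 3  [load 34/37]
4 tape sides opened.

4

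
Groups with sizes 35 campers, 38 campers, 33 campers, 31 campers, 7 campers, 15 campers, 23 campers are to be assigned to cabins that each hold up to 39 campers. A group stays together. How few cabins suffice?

5

Total = 38 + 35 + 33 + 31 + 23 + 15 + 7 = 182 campers.
Lower bound: ⌈182/39⌉ = 5 cabins.
A packing using 5 cabins:
  cabin 1: 38 = 38
  cabin 2: 35 = 35
  cabin 3: 33 = 33
  cabin 4: 31 + 7 = 38
  cabin 5: 23 + 15 = 38
This matches the lower bound, so 5 is optimal.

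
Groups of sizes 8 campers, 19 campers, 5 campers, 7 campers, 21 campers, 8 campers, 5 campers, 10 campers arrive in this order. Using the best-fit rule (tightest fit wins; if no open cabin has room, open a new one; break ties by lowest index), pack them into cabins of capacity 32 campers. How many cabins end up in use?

3

  8 → cabin 1 (new)  [load 8/32]
  19 → cabin 1  [load 27/32]
  5 → cabin 1  [load 32/32]
  7 → cabin 2 (new)  [load 7/32]
  21 → cabin 2  [load 28/32]
  8 → cabin 3 (new)  [load 8/32]
  5 → cabin 3  [load 13/32]
  10 → cabin 3  [load 23/32]
3 cabins opened.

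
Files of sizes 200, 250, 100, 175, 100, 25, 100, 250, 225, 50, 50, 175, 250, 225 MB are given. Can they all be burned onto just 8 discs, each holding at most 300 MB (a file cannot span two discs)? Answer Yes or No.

Yes

A valid assignment using 8 discs:
  disc 1: 250 + 50 = 300
  disc 2: 250 + 50 = 300
  disc 3: 250 + 25 = 275
  disc 4: 225 = 225
  disc 5: 225 = 225
  disc 6: 200 + 100 = 300
  disc 7: 175 + 100 = 275
  disc 8: 175 + 100 = 275
Every load is within 300 MB, so 8 discs suffice.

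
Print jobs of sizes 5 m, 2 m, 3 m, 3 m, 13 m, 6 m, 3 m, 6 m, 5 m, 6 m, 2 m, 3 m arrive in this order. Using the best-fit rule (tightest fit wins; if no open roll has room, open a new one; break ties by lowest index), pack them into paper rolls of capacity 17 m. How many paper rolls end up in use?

  5 → roll 1 (new)  [load 5/17]
  2 → roll 1  [load 7/17]
  3 → roll 1  [load 10/17]
  3 → roll 1  [load 13/17]
  13 → roll 2 (new)  [load 13/17]
  6 → roll 3 (new)  [load 6/17]
  3 → roll 1  [load 16/17]
  6 → roll 3  [load 12/17]
  5 → roll 3  [load 17/17]
  6 → roll 4 (new)  [load 6/17]
  2 → roll 2  [load 15/17]
  3 → roll 4  [load 9/17]
4 paper rolls opened.

4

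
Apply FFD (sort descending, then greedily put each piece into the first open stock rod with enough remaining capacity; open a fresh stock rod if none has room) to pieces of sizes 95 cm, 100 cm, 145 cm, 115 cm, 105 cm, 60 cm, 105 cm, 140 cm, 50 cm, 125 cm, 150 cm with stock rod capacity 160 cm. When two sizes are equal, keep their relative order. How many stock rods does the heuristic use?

9

Sorted descending: 150, 145, 140, 125, 115, 105, 105, 100, 95, 60, 50.
  150 → stock rod 1 (new)  [load 150/160]
  145 → stock rod 2 (new)  [load 145/160]
  140 → stock rod 3 (new)  [load 140/160]
  125 → stock rod 4 (new)  [load 125/160]
  115 → stock rod 5 (new)  [load 115/160]
  105 → stock rod 6 (new)  [load 105/160]
  105 → stock rod 7 (new)  [load 105/160]
  100 → stock rod 8 (new)  [load 100/160]
  95 → stock rod 9 (new)  [load 95/160]
  60 → stock rod 8  [load 160/160]
  50 → stock rod 6  [load 155/160]
9 stock rods opened.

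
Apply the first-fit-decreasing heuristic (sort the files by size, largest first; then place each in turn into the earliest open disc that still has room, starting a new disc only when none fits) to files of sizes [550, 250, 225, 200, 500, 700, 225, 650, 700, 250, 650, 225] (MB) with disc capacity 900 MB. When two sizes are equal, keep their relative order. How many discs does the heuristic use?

Sorted descending: 700, 700, 650, 650, 550, 500, 250, 250, 225, 225, 225, 200.
  700 → disc 1 (new)  [load 700/900]
  700 → disc 2 (new)  [load 700/900]
  650 → disc 3 (new)  [load 650/900]
  650 → disc 4 (new)  [load 650/900]
  550 → disc 5 (new)  [load 550/900]
  500 → disc 6 (new)  [load 500/900]
  250 → disc 3  [load 900/900]
  250 → disc 4  [load 900/900]
  225 → disc 5  [load 775/900]
  225 → disc 6  [load 725/900]
  225 → disc 7 (new)  [load 225/900]
  200 → disc 1  [load 900/900]
7 discs opened.

7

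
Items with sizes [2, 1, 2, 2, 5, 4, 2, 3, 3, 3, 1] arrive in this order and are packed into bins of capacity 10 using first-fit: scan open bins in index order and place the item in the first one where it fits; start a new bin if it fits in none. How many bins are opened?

3

  2 → bin 1 (new)  [load 2/10]
  1 → bin 1  [load 3/10]
  2 → bin 1  [load 5/10]
  2 → bin 1  [load 7/10]
  5 → bin 2 (new)  [load 5/10]
  4 → bin 2  [load 9/10]
  2 → bin 1  [load 9/10]
  3 → bin 3 (new)  [load 3/10]
  3 → bin 3  [load 6/10]
  3 → bin 3  [load 9/10]
  1 → bin 1  [load 10/10]
3 bins opened.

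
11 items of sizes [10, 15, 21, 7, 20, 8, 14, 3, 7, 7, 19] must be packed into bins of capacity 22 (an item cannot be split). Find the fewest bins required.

7

Total = 21 + 20 + 19 + 15 + 14 + 10 + 8 + 7 + 7 + 7 + 3 = 131.
Lower bound: ⌈131/22⌉ = 6 bins.
A packing using 7 bins:
  bin 1: 21 = 21
  bin 2: 20 = 20
  bin 3: 19 + 3 = 22
  bin 4: 15 + 7 = 22
  bin 5: 14 + 8 = 22
  bin 6: 10 + 7 = 17
  bin 7: 7 = 7
No arrangement into 6 bins stays within capacity, so 7 is optimal.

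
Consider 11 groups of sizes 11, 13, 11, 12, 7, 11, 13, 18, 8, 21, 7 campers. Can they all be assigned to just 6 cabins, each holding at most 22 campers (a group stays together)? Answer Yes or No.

Total = 132 campers; ⌈132/22⌉ = 6.
The bound of 6 does not rule out 6, but exhaustive search shows no assignment into 6 cabins of capacity 22 campers exists — the minimum is 7.

No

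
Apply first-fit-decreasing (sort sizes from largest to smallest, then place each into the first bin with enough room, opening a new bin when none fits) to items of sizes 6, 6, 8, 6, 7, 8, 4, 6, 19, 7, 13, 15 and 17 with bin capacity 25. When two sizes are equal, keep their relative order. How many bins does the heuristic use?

Sorted descending: 19, 17, 15, 13, 8, 8, 7, 7, 6, 6, 6, 6, 4.
  19 → bin 1 (new)  [load 19/25]
  17 → bin 2 (new)  [load 17/25]
  15 → bin 3 (new)  [load 15/25]
  13 → bin 4 (new)  [load 13/25]
  8 → bin 2  [load 25/25]
  8 → bin 3  [load 23/25]
  7 → bin 4  [load 20/25]
  7 → bin 5 (new)  [load 7/25]
  6 → bin 1  [load 25/25]
  6 → bin 5  [load 13/25]
  6 → bin 5  [load 19/25]
  6 → bin 5  [load 25/25]
  4 → bin 4  [load 24/25]
5 bins opened.

5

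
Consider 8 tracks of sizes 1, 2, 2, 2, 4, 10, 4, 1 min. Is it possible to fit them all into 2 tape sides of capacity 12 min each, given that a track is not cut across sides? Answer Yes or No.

No

Total = 26 min; ⌈26/12⌉ = 3.
At least 3 tape sides are required, but only 2 are allowed.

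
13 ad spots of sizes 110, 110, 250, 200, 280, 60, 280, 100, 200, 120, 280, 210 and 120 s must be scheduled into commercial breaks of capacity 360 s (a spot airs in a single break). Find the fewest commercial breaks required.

Total = 280 + 280 + 280 + 250 + 210 + 200 + 200 + 120 + 120 + 110 + 110 + 100 + 60 = 2320 s.
Lower bound: ⌈2320/360⌉ = 7 commercial breaks.
A packing using 8 commercial breaks:
  break 1: 280 + 60 = 340
  break 2: 280 = 280
  break 3: 280 = 280
  break 4: 250 + 110 = 360
  break 5: 210 + 120 = 330
  break 6: 200 + 120 = 320
  break 7: 200 + 110 = 310
  break 8: 100 = 100
No arrangement into 7 commercial breaks stays within capacity, so 8 is optimal.

8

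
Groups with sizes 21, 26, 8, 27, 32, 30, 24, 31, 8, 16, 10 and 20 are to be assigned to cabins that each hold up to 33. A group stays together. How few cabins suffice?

Total = 32 + 31 + 30 + 27 + 26 + 24 + 21 + 20 + 16 + 10 + 8 + 8 = 253.
Lower bound: ⌈253/33⌉ = 8 cabins.
A packing using 9 cabins:
  cabin 1: 32 = 32
  cabin 2: 31 = 31
  cabin 3: 30 = 30
  cabin 4: 27 = 27
  cabin 5: 26 = 26
  cabin 6: 24 + 8 = 32
  cabin 7: 21 + 10 = 31
  cabin 8: 20 + 8 = 28
  cabin 9: 16 = 16
No arrangement into 8 cabins stays within capacity, so 9 is optimal.

9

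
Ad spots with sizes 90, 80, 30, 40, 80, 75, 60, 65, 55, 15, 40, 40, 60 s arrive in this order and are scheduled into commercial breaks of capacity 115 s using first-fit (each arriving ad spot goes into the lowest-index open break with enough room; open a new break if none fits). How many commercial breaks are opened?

7

  90 → break 1 (new)  [load 90/115]
  80 → break 2 (new)  [load 80/115]
  30 → break 2  [load 110/115]
  40 → break 3 (new)  [load 40/115]
  80 → break 4 (new)  [load 80/115]
  75 → break 3  [load 115/115]
  60 → break 5 (new)  [load 60/115]
  65 → break 6 (new)  [load 65/115]
  55 → break 5  [load 115/115]
  15 → break 1  [load 105/115]
  40 → break 6  [load 105/115]
  40 → break 7 (new)  [load 40/115]
  60 → break 7  [load 100/115]
7 commercial breaks opened.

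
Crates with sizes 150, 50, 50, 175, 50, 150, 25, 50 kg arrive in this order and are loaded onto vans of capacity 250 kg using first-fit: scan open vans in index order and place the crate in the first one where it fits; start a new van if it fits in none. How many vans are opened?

  150 → van 1 (new)  [load 150/250]
  50 → van 1  [load 200/250]
  50 → van 1  [load 250/250]
  175 → van 2 (new)  [load 175/250]
  50 → van 2  [load 225/250]
  150 → van 3 (new)  [load 150/250]
  25 → van 2  [load 250/250]
  50 → van 3  [load 200/250]
3 vans opened.

3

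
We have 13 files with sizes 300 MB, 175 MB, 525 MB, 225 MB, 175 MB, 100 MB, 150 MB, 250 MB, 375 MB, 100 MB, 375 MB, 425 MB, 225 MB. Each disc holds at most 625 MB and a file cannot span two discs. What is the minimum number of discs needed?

6

Total = 525 + 425 + 375 + 375 + 300 + 250 + 225 + 225 + 175 + 175 + 150 + 100 + 100 = 3400 MB.
Lower bound: ⌈3400/625⌉ = 6 discs.
A packing using 6 discs:
  disc 1: 525 + 100 = 625
  disc 2: 425 + 175 = 600
  disc 3: 375 + 250 = 625
  disc 4: 375 + 225 = 600
  disc 5: 300 + 225 + 100 = 625
  disc 6: 175 + 150 = 325
This matches the lower bound, so 6 is optimal.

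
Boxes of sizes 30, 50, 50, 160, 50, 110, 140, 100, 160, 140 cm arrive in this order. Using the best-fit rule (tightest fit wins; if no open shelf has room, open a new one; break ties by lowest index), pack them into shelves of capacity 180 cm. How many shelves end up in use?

7

  30 → shelf 1 (new)  [load 30/180]
  50 → shelf 1  [load 80/180]
  50 → shelf 1  [load 130/180]
  160 → shelf 2 (new)  [load 160/180]
  50 → shelf 1  [load 180/180]
  110 → shelf 3 (new)  [load 110/180]
  140 → shelf 4 (new)  [load 140/180]
  100 → shelf 5 (new)  [load 100/180]
  160 → shelf 6 (new)  [load 160/180]
  140 → shelf 7 (new)  [load 140/180]
7 shelves opened.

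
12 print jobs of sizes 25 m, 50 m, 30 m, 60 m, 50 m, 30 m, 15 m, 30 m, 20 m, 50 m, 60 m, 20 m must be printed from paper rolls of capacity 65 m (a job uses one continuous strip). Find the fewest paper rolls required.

8

Total = 60 + 60 + 50 + 50 + 50 + 30 + 30 + 30 + 25 + 20 + 20 + 15 = 440 m.
Lower bound: ⌈440/65⌉ = 7 paper rolls.
A packing using 8 paper rolls:
  roll 1: 60 = 60
  roll 2: 60 = 60
  roll 3: 50 + 15 = 65
  roll 4: 50 = 50
  roll 5: 50 = 50
  roll 6: 30 + 30 = 60
  roll 7: 30 + 25 = 55
  roll 8: 20 + 20 = 40
No arrangement into 7 paper rolls stays within capacity, so 8 is optimal.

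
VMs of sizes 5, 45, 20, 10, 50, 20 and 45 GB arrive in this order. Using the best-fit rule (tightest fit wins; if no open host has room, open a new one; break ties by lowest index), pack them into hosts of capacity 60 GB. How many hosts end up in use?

  5 → host 1 (new)  [load 5/60]
  45 → host 1  [load 50/60]
  20 → host 2 (new)  [load 20/60]
  10 → host 1  [load 60/60]
  50 → host 3 (new)  [load 50/60]
  20 → host 2  [load 40/60]
  45 → host 4 (new)  [load 45/60]
4 hosts opened.

4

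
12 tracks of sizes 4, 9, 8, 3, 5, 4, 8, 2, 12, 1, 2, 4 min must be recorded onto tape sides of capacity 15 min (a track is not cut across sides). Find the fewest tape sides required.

Total = 12 + 9 + 8 + 8 + 5 + 4 + 4 + 4 + 3 + 2 + 2 + 1 = 62 min.
Lower bound: ⌈62/15⌉ = 5 tape sides.
A packing using 5 tape sides:
  side 1: 12 + 3 = 15
  side 2: 9 + 5 + 1 = 15
  side 3: 8 + 4 + 2 = 14
  side 4: 8 + 4 + 2 = 14
  side 5: 4 = 4
This matches the lower bound, so 5 is optimal.

5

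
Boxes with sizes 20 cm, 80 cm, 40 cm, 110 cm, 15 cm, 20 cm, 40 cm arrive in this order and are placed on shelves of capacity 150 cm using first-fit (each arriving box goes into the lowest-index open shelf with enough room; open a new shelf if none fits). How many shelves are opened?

  20 → shelf 1 (new)  [load 20/150]
  80 → shelf 1  [load 100/150]
  40 → shelf 1  [load 140/150]
  110 → shelf 2 (new)  [load 110/150]
  15 → shelf 2  [load 125/150]
  20 → shelf 2  [load 145/150]
  40 → shelf 3 (new)  [load 40/150]
3 shelves opened.

3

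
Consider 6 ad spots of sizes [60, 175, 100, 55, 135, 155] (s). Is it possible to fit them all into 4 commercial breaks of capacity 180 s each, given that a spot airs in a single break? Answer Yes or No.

No

Total = 680 s; ⌈680/180⌉ = 4.
The bound of 4 does not rule out 4, but exhaustive search shows no assignment into 4 commercial breaks of capacity 180 s exists — the minimum is 5.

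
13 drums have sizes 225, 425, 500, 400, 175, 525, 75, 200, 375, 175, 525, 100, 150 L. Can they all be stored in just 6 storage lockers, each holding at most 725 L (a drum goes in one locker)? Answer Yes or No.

A valid assignment using 6 storage lockers:
  locker 1: 525 + 200 = 725
  locker 2: 525 + 175 = 700
  locker 3: 500 + 225 = 725
  locker 4: 425 + 175 + 100 = 700
  locker 5: 400 + 150 + 75 = 625
  locker 6: 375 = 375
Every load is within 725 L, so 6 storage lockers suffice.

Yes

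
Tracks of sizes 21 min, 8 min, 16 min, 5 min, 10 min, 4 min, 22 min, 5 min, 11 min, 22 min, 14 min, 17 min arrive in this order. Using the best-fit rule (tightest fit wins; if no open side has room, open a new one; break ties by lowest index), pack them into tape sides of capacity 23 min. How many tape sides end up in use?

  21 → side 1 (new)  [load 21/23]
  8 → side 2 (new)  [load 8/23]
  16 → side 3 (new)  [load 16/23]
  5 → side 3  [load 21/23]
  10 → side 2  [load 18/23]
  4 → side 2  [load 22/23]
  22 → side 4 (new)  [load 22/23]
  5 → side 5 (new)  [load 5/23]
  11 → side 5  [load 16/23]
  22 → side 6 (new)  [load 22/23]
  14 → side 7 (new)  [load 14/23]
  17 → side 8 (new)  [load 17/23]
8 tape sides opened.

8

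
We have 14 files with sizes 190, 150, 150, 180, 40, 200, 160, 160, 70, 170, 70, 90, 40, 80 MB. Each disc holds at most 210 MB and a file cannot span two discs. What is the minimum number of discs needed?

10

Total = 200 + 190 + 180 + 170 + 160 + 160 + 150 + 150 + 90 + 80 + 70 + 70 + 40 + 40 = 1750 MB.
Lower bound: ⌈1750/210⌉ = 9 discs.
A packing using 10 discs:
  disc 1: 200 = 200
  disc 2: 190 = 190
  disc 3: 180 = 180
  disc 4: 170 + 40 = 210
  disc 5: 160 + 40 = 200
  disc 6: 160 = 160
  disc 7: 150 = 150
  disc 8: 150 = 150
  disc 9: 90 + 80 = 170
  disc 10: 70 + 70 = 140
No arrangement into 9 discs stays within capacity, so 10 is optimal.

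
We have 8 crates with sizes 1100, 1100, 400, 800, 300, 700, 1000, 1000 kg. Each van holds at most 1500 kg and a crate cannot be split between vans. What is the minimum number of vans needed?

5

Total = 1100 + 1100 + 1000 + 1000 + 800 + 700 + 400 + 300 = 6400 kg.
Lower bound: ⌈6400/1500⌉ = 5 vans.
A packing using 5 vans:
  van 1: 1100 + 400 = 1500
  van 2: 1100 + 300 = 1400
  van 3: 1000 = 1000
  van 4: 1000 = 1000
  van 5: 800 + 700 = 1500
This matches the lower bound, so 5 is optimal.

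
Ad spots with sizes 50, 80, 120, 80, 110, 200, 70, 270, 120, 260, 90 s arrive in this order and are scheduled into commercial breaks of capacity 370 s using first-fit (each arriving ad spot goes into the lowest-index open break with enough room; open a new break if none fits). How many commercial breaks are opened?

5

  50 → break 1 (new)  [load 50/370]
  80 → break 1  [load 130/370]
  120 → break 1  [load 250/370]
  80 → break 1  [load 330/370]
  110 → break 2 (new)  [load 110/370]
  200 → break 2  [load 310/370]
  70 → break 3 (new)  [load 70/370]
  270 → break 3  [load 340/370]
  120 → break 4 (new)  [load 120/370]
  260 → break 5 (new)  [load 260/370]
  90 → break 4  [load 210/370]
5 commercial breaks opened.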